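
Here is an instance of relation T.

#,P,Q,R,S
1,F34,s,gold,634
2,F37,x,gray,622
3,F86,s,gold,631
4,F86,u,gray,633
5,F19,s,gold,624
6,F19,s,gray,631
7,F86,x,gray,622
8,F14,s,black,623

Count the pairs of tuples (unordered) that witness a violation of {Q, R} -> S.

(Q=s, R=gold): violating pairs (1,3), (1,5), (3,5) — 3 pairs.
(Q=x, R=gray): all 2 rows agree on S — 0 pairs.

3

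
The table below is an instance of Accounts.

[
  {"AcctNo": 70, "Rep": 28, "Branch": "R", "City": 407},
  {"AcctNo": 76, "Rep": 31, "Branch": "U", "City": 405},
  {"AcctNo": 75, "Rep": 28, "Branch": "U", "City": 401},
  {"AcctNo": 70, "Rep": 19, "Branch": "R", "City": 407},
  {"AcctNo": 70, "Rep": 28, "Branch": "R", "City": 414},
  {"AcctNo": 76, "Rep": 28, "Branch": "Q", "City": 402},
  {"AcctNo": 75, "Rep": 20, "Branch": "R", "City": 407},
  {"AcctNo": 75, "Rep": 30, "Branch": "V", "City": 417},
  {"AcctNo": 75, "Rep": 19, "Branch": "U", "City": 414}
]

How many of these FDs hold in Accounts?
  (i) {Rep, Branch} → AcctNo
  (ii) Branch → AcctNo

1

(i) {Rep, Branch} → AcctNo: every LHS value maps to a single RHS value — holds.
(ii) Branch → AcctNo: Branch=R: 4 rows → AcctNo takes values {70, 75} — violation; Branch=U: 3 rows → AcctNo takes values {76, 75} — violation — fails.
1 of the 2 dependencies holds.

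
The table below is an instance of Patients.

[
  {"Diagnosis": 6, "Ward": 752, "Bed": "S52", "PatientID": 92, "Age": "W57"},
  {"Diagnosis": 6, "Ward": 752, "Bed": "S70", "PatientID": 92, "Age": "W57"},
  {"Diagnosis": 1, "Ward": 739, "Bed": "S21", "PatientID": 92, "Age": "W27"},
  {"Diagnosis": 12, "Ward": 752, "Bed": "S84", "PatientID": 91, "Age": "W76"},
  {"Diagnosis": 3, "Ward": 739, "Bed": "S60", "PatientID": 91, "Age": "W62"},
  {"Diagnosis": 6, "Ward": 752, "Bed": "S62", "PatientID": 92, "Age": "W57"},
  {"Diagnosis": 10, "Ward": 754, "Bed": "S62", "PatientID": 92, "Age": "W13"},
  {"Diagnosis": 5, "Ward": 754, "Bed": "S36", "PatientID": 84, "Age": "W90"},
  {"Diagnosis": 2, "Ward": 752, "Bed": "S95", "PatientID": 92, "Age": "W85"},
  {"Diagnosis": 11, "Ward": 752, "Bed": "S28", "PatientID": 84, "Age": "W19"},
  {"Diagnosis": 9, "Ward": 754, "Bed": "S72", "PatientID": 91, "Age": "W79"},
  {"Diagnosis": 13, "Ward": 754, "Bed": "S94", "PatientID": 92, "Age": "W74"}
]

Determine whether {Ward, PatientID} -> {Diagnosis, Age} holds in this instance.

No

(Ward=752, PatientID=92): 4 rows → {Diagnosis,Age} takes values {(6, W57), (2, W85)} — violation
(Ward=739, PatientID=92): 1 row → {Diagnosis,Age} = (1, W27) ✓
(Ward=752, PatientID=91): 1 row → {Diagnosis,Age} = (12, W76) ✓
(Ward=739, PatientID=91): 1 row → {Diagnosis,Age} = (3, W62) ✓
(Ward=754, PatientID=92): 2 rows → {Diagnosis,Age} takes values {(10, W13), (13, W74)} — violation
(Ward=754, PatientID=84): 1 row → {Diagnosis,Age} = (5, W90) ✓
(Ward=752, PatientID=84): 1 row → {Diagnosis,Age} = (11, W19) ✓
(Ward=754, PatientID=91): 1 row → {Diagnosis,Age} = (9, W79) ✓
Two rows agree on {Ward, PatientID} but differ on {Diagnosis, Age}, so {Ward, PatientID} -> {Diagnosis, Age} does not hold.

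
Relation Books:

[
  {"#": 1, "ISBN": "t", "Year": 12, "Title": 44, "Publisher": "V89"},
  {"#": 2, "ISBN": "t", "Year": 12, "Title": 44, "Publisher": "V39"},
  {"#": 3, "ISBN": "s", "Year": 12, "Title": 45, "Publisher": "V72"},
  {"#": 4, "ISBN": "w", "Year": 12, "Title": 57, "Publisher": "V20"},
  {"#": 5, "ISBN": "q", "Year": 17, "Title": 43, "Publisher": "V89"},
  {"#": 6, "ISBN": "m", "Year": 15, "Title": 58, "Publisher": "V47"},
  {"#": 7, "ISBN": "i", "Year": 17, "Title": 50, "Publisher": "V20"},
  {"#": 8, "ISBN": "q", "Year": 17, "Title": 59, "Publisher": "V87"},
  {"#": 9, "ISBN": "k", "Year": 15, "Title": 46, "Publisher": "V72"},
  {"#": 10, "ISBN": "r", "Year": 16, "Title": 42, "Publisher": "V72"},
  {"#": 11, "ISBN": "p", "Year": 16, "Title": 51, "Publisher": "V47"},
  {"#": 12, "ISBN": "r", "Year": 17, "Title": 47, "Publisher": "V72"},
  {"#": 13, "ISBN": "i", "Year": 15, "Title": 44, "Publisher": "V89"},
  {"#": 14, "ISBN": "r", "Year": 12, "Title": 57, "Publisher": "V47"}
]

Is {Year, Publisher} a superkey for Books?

All 14 rows have distinct {Year, Publisher} values, so {Year, Publisher} → (all attributes) holds and {Year, Publisher} is a superkey.

Yes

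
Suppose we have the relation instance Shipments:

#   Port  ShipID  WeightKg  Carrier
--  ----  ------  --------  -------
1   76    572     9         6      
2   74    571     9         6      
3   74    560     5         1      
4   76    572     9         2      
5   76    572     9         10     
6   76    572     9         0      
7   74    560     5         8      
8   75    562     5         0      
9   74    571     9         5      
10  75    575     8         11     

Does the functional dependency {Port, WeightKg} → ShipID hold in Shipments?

Yes

(Port=76, WeightKg=9): rows 1, 4, 5, 6 → ShipID = 572, 572, 572, 572 ✓
(Port=74, WeightKg=9): rows 2, 9 → ShipID = 571, 571 ✓
(Port=74, WeightKg=5): rows 3, 7 → ShipID = 560, 560 ✓
(Port=75, WeightKg=5): row 8 → ShipID = 562 ✓
(Port=75, WeightKg=8): row 10 → ShipID = 575 ✓
Every {Port, WeightKg} value is associated with a single ShipID value, so {Port, WeightKg} → ShipID holds.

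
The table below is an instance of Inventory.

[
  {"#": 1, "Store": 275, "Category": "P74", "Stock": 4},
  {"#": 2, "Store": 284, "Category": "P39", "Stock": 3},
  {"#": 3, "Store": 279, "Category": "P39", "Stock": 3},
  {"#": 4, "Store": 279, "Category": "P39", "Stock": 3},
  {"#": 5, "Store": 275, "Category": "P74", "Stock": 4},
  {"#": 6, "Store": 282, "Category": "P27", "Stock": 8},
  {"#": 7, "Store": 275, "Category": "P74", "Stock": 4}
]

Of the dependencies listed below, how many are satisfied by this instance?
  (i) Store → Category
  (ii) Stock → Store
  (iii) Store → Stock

2

(i) Store → Category: every LHS value maps to a single RHS value — holds.
(ii) Stock → Store: Stock=3: rows 2, 3, 4 → Store takes values {284, 279} — violation — fails.
(iii) Store → Stock: every LHS value maps to a single RHS value — holds.
2 of the 3 dependencies hold.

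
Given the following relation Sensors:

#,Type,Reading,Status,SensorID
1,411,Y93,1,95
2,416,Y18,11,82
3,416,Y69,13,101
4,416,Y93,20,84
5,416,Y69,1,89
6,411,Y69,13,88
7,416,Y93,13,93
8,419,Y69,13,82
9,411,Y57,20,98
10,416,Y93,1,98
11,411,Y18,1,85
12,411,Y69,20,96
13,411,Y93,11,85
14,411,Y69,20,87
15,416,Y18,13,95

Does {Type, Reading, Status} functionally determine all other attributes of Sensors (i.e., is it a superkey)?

Rows 12 and 14 have the same {Type, Reading, Status} value (Type=411, Reading=Y69, Status=20) but are distinct tuples, so {Type, Reading, Status} does not determine every attribute — not a superkey.

No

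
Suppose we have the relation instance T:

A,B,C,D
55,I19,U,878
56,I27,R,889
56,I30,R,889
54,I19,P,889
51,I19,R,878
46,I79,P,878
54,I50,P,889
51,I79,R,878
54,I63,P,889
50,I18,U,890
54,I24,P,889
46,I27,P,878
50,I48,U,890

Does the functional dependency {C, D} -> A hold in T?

Yes

(C=U, D=878): 1 row → A = 55 ✓
(C=R, D=889): 2 rows → A = 56, 56 ✓
(C=P, D=889): 4 rows → A = 54, 54, 54, 54 ✓
(C=R, D=878): 2 rows → A = 51, 51 ✓
(C=P, D=878): 2 rows → A = 46, 46 ✓
(C=U, D=890): 2 rows → A = 50, 50 ✓
Every {C, D} value is associated with a single A value, so {C, D} -> A holds.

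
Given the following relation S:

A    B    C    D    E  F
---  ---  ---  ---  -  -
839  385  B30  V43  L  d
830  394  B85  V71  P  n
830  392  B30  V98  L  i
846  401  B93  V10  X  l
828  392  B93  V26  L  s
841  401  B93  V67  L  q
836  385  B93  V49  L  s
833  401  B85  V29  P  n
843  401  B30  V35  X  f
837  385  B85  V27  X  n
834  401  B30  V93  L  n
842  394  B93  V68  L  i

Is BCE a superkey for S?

Yes

All 12 rows have distinct BCE values, so BCE → (all attributes) holds and BCE is a superkey.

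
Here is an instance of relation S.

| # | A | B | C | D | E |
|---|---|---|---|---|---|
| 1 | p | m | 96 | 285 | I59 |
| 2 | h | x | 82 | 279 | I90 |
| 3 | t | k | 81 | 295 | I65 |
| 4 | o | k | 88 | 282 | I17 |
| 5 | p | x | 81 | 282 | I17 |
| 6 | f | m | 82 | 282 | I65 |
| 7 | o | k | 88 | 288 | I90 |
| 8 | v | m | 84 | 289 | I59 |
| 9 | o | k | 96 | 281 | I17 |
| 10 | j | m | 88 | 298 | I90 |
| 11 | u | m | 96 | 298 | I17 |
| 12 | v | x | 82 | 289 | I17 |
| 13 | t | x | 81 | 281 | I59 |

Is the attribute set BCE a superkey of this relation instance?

Yes

All 13 rows have distinct BCE values, so BCE → (all attributes) holds and BCE is a superkey.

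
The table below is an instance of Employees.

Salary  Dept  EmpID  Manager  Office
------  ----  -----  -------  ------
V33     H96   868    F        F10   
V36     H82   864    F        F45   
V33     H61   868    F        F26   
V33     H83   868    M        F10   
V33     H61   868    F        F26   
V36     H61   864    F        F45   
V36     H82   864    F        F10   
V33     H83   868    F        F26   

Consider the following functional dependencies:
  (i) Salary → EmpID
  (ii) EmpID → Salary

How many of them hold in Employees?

(i) Salary → EmpID: every LHS value maps to a single RHS value — holds.
(ii) EmpID → Salary: every LHS value maps to a single RHS value — holds.
2 of the 2 dependencies hold.

2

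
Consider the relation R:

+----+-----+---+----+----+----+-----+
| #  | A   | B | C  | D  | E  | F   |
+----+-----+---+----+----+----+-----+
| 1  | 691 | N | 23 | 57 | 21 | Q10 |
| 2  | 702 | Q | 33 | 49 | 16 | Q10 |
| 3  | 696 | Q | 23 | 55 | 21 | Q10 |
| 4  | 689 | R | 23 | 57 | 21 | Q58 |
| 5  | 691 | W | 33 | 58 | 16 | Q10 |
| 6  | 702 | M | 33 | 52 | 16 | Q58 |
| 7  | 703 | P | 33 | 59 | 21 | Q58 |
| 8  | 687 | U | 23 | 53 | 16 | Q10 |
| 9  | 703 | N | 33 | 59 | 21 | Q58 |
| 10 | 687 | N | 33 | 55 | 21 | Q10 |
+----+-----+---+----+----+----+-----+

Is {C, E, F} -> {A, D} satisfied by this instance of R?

No

(C=23, E=21, F=Q10): rows 1, 3 → {A,D} takes values {(691, 57), (696, 55)} — violation
(C=33, E=16, F=Q10): rows 2, 5 → {A,D} takes values {(702, 49), (691, 58)} — violation
(C=23, E=21, F=Q58): row 4 → {A,D} = (689, 57) ✓
(C=33, E=16, F=Q58): row 6 → {A,D} = (702, 52) ✓
(C=33, E=21, F=Q58): rows 7, 9 → {A,D} = (703, 59), (703, 59) ✓
(C=23, E=16, F=Q10): row 8 → {A,D} = (687, 53) ✓
(C=33, E=21, F=Q10): row 10 → {A,D} = (687, 55) ✓
Two rows agree on {C, E, F} but differ on {A, D}, so {C, E, F} -> {A, D} does not hold.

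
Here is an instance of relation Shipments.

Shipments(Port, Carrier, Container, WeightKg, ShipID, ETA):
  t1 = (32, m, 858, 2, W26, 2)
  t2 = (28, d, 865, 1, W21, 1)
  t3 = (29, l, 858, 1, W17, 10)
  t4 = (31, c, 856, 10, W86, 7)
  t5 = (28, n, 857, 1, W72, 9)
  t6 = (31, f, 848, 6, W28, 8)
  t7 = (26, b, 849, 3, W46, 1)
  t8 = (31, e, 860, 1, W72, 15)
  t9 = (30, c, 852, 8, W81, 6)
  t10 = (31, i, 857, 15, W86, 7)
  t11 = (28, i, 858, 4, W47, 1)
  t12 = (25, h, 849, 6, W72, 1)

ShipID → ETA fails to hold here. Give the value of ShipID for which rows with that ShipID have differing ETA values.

W72

ShipID=W26: row 1 → ETA = 2 ✓
ShipID=W21: row 2 → ETA = 1 ✓
ShipID=W17: row 3 → ETA = 10 ✓
ShipID=W86: rows 4, 10 → ETA = 7, 7 ✓
ShipID=W72: rows 5, 8, 12 → ETA takes values {9, 15, 1} — violation
ShipID=W28: row 6 → ETA = 8 ✓
ShipID=W46: row 7 → ETA = 1 ✓
ShipID=W81: row 9 → ETA = 6 ✓
ShipID=W47: row 11 → ETA = 1 ✓
The only ShipID value with inconsistent ETA is ShipID=W72.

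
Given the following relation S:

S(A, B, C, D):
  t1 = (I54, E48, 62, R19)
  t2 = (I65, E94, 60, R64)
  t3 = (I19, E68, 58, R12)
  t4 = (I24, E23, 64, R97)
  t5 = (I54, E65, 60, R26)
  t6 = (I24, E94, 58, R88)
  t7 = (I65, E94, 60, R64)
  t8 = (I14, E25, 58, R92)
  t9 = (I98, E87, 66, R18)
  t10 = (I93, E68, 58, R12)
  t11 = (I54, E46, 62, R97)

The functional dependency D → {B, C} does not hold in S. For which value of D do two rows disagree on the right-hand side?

R97

D=R19: row 1 → {B,C} = (E48, 62) ✓
D=R64: rows 2, 7 → {B,C} = (E94, 60), (E94, 60) ✓
D=R12: rows 3, 10 → {B,C} = (E68, 58), (E68, 58) ✓
D=R97: rows 4, 11 → {B,C} takes values {(E23, 64), (E46, 62)} — violation
D=R26: row 5 → {B,C} = (E65, 60) ✓
D=R88: row 6 → {B,C} = (E94, 58) ✓
D=R92: row 8 → {B,C} = (E25, 58) ✓
D=R18: row 9 → {B,C} = (E87, 66) ✓
The only D value with inconsistent RHS is D=R97.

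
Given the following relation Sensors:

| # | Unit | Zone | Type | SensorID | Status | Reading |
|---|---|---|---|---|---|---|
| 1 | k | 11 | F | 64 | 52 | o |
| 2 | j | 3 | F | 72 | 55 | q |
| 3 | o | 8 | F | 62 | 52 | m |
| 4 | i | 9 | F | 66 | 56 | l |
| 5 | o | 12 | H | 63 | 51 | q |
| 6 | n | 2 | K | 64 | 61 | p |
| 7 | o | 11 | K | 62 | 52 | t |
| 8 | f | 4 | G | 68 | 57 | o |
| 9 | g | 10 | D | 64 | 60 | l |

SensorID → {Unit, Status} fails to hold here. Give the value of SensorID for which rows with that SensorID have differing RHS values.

SensorID=64: rows 1, 6, 9 → {Unit,Status} takes values {(k, 52), (n, 61), (g, 60)} — violation
SensorID=72: row 2 → {Unit,Status} = (j, 55) ✓
SensorID=62: rows 3, 7 → {Unit,Status} = (o, 52), (o, 52) ✓
SensorID=66: row 4 → {Unit,Status} = (i, 56) ✓
SensorID=63: row 5 → {Unit,Status} = (o, 51) ✓
SensorID=68: row 8 → {Unit,Status} = (f, 57) ✓
The only SensorID value with inconsistent RHS is SensorID=64.

64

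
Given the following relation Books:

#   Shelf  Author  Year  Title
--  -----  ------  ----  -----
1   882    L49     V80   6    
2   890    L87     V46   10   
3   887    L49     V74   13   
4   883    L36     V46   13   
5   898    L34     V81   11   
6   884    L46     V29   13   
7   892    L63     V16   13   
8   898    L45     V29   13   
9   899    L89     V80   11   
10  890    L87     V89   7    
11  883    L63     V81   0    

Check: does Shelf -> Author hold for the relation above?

Shelf=882: row 1 → Author = L49 ✓
Shelf=890: rows 2, 10 → Author = L87, L87 ✓
Shelf=887: row 3 → Author = L49 ✓
Shelf=883: rows 4, 11 → Author takes values {L36, L63} — violation
Shelf=898: rows 5, 8 → Author takes values {L34, L45} — violation
Shelf=884: row 6 → Author = L46 ✓
Shelf=892: row 7 → Author = L63 ✓
Shelf=899: row 9 → Author = L89 ✓
Two rows agree on Shelf but differ on Author, so Shelf -> Author does not hold.

No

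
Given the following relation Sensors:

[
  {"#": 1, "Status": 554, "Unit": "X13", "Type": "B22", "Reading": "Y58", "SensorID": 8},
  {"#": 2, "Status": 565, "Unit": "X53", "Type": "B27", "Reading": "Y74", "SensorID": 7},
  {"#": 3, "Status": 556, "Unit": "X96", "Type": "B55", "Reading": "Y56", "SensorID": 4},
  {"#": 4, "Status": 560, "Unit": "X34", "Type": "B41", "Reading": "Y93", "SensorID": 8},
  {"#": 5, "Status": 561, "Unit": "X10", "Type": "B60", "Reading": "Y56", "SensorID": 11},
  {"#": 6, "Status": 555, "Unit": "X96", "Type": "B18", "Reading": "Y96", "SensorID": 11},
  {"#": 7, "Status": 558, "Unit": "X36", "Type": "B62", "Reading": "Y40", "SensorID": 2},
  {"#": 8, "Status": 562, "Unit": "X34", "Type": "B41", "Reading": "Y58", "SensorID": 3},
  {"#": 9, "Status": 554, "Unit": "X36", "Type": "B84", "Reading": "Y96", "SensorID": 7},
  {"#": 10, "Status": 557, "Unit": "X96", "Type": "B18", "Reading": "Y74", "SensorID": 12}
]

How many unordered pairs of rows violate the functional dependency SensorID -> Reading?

3

SensorID=8: violating pairs (1,4) — 1 pair.
SensorID=7: violating pairs (2,9) — 1 pair.
SensorID=11: violating pairs (5,6) — 1 pair.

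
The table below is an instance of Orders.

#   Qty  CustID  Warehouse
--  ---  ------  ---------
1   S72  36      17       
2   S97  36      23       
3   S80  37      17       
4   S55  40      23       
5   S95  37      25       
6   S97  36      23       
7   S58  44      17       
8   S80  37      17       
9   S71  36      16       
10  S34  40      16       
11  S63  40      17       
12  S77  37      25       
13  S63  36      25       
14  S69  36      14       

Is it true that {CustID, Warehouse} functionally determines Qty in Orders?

(CustID=36, Warehouse=17): row 1 → Qty = S72 ✓
(CustID=36, Warehouse=23): rows 2, 6 → Qty = S97, S97 ✓
(CustID=37, Warehouse=17): rows 3, 8 → Qty = S80, S80 ✓
(CustID=40, Warehouse=23): row 4 → Qty = S55 ✓
(CustID=37, Warehouse=25): rows 5, 12 → Qty takes values {S95, S77} — violation
(CustID=44, Warehouse=17): row 7 → Qty = S58 ✓
(CustID=36, Warehouse=16): row 9 → Qty = S71 ✓
(CustID=40, Warehouse=16): row 10 → Qty = S34 ✓
(CustID=40, Warehouse=17): row 11 → Qty = S63 ✓
(CustID=36, Warehouse=25): row 13 → Qty = S63 ✓
(CustID=36, Warehouse=14): row 14 → Qty = S69 ✓
Two rows agree on {CustID, Warehouse} but differ on Qty, so {CustID, Warehouse} → Qty does not hold.

No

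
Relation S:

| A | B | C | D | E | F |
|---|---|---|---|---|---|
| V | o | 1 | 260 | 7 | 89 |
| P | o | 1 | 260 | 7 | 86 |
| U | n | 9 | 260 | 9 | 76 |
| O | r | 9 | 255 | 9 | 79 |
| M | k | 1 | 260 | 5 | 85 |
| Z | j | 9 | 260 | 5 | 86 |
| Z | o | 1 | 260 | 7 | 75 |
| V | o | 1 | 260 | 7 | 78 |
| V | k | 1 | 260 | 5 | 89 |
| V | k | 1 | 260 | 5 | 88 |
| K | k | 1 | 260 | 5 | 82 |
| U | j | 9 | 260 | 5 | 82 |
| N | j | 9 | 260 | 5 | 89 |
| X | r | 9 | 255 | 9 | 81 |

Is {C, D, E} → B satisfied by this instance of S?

(C=1, D=260, E=7): 4 rows → B = o, o, o, o ✓
(C=9, D=260, E=9): 1 row → B = n ✓
(C=9, D=255, E=9): 2 rows → B = r, r ✓
(C=1, D=260, E=5): 4 rows → B = k, k, k, k ✓
(C=9, D=260, E=5): 3 rows → B = j, j, j ✓
Every {C, D, E} value is associated with a single B value, so {C, D, E} → B holds.

Yes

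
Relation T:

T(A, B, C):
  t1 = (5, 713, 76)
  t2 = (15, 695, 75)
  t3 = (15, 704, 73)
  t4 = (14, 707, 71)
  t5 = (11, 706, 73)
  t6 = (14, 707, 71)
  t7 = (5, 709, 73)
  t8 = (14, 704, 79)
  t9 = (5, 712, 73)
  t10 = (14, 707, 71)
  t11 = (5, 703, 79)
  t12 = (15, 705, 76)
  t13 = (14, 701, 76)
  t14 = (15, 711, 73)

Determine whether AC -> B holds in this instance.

(A=5, C=76): row 1 → B = 713 ✓
(A=15, C=75): row 2 → B = 695 ✓
(A=15, C=73): rows 3, 14 → B takes values {704, 711} — violation
(A=14, C=71): rows 4, 6, 10 → B = 707, 707, 707 ✓
(A=11, C=73): row 5 → B = 706 ✓
(A=5, C=73): rows 7, 9 → B takes values {709, 712} — violation
(A=14, C=79): row 8 → B = 704 ✓
(A=5, C=79): row 11 → B = 703 ✓
(A=15, C=76): row 12 → B = 705 ✓
(A=14, C=76): row 13 → B = 701 ✓
Two rows agree on AC but differ on B, so AC -> B does not hold.

No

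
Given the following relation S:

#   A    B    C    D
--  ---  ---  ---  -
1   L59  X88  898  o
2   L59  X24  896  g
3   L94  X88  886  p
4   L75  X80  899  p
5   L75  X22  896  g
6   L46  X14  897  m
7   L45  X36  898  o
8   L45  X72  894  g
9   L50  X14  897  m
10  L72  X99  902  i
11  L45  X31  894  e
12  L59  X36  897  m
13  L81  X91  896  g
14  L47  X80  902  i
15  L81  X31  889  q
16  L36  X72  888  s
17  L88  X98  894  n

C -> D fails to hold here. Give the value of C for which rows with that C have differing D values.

894

C=898: rows 1, 7 → D = o, o ✓
C=896: rows 2, 5, 13 → D = g, g, g ✓
C=886: row 3 → D = p ✓
C=899: row 4 → D = p ✓
C=897: rows 6, 9, 12 → D = m, m, m ✓
C=894: rows 8, 11, 17 → D takes values {g, e, n} — violation
C=902: rows 10, 14 → D = i, i ✓
C=889: row 15 → D = q ✓
C=888: row 16 → D = s ✓
The only C value with inconsistent D is C=894.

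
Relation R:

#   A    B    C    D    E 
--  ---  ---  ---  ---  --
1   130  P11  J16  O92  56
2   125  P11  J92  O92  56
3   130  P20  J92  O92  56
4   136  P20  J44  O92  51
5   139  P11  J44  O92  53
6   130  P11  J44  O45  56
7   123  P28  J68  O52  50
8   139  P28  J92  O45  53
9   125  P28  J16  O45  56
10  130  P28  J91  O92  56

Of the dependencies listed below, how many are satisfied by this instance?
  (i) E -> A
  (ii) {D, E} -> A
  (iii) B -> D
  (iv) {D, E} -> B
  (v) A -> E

(i) E -> A: E=56: rows 1, 2, 3, 6, 9, 10 → A takes values {130, 125} — violation — fails.
(ii) {D, E} -> A: (D=O92, E=56): rows 1, 2, 3, 10 → A takes values {130, 125} — violation; (D=O45, E=56): rows 6, 9 → A takes values {130, 125} — violation — fails.
(iii) B -> D: B=P11: rows 1, 2, 5, 6 → D takes values {O92, O45} — violation; B=P28: rows 7, 8, 9, 10 → D takes values {O52, O45, O92} — violation — fails.
(iv) {D, E} -> B: (D=O92, E=56): rows 1, 2, 3, 10 → B takes values {P11, P20, P28} — violation; (D=O45, E=56): rows 6, 9 → B takes values {P11, P28} — violation — fails.
(v) A -> E: every LHS value maps to a single RHS value — holds.
1 of the 5 dependencies holds.

1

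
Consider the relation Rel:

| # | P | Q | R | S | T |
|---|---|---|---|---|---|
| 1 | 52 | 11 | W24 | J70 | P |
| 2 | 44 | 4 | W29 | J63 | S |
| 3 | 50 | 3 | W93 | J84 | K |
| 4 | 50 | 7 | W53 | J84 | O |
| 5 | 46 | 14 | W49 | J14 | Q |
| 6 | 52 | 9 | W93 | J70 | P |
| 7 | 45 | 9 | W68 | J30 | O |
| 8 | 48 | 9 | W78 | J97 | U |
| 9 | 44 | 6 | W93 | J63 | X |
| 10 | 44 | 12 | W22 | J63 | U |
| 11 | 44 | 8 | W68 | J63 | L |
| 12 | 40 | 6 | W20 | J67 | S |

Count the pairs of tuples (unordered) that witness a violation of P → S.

P=52: all 2 rows agree on S — 0 pairs.
P=44: all 4 rows agree on S — 0 pairs.
P=50: all 2 rows agree on S — 0 pairs.

0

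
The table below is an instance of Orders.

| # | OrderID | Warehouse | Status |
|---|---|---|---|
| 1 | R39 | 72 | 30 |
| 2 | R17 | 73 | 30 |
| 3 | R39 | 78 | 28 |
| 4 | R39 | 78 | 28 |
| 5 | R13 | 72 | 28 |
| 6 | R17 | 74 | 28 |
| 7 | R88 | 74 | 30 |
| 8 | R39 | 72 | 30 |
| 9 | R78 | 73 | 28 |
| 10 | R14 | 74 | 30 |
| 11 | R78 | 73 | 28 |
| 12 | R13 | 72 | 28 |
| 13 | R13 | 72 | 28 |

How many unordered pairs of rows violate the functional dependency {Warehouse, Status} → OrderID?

(Warehouse=72, Status=30): all 2 rows agree on OrderID — 0 pairs.
(Warehouse=78, Status=28): all 2 rows agree on OrderID — 0 pairs.
(Warehouse=72, Status=28): all 3 rows agree on OrderID — 0 pairs.
(Warehouse=74, Status=30): violating pairs (7,10) — 1 pair.
(Warehouse=73, Status=28): all 2 rows agree on OrderID — 0 pairs.

1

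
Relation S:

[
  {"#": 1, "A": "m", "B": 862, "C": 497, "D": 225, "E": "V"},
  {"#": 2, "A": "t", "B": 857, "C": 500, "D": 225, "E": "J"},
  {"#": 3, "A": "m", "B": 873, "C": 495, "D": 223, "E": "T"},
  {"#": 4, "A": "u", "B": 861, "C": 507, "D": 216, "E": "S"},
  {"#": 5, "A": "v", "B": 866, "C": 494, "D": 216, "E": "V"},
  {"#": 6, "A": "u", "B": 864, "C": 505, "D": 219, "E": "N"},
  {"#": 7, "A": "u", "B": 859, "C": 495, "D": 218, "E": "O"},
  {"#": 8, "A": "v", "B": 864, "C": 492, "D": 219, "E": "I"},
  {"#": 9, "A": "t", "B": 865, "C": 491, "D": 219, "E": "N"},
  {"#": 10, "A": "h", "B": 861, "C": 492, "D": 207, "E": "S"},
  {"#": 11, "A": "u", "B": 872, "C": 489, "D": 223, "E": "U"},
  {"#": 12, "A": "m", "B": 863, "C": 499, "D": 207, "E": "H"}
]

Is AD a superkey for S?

All 12 rows have distinct AD values, so AD → (all attributes) holds and AD is a superkey.

Yes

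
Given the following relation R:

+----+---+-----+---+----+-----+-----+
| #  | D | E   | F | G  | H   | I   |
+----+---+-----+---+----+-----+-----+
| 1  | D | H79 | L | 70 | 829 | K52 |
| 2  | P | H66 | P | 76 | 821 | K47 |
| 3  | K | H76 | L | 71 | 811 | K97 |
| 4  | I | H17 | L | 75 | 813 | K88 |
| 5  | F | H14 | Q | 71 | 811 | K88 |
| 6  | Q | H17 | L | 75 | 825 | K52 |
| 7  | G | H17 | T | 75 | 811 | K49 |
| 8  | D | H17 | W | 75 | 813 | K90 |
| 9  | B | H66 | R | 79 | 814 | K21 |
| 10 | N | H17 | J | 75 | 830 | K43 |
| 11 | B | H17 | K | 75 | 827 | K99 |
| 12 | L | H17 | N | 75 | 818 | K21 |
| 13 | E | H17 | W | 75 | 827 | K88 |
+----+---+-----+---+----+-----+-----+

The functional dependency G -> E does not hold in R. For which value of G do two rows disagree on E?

G=70: row 1 → E = H79 ✓
G=76: row 2 → E = H66 ✓
G=71: rows 3, 5 → E takes values {H76, H14} — violation
G=75: rows 4, 6, 7, 8, 10, 11, 12, 13 → E = H17, H17, H17, H17, H17, H17, H17, H17 ✓
G=79: row 9 → E = H66 ✓
The only G value with inconsistent E is G=71.

71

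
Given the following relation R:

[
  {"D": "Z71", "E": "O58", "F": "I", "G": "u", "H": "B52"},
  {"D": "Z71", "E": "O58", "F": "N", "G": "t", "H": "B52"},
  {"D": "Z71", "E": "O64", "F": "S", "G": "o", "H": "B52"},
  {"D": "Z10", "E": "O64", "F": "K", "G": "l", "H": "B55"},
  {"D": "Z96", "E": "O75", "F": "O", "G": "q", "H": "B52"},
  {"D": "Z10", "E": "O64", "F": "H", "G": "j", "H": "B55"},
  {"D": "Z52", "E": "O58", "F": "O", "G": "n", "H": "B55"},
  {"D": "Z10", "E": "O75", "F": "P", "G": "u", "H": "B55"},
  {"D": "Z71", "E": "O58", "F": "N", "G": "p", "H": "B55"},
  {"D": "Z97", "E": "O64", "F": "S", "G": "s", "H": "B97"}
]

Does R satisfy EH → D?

No

(E=O58, H=B52): 2 rows → D = Z71, Z71 ✓
(E=O64, H=B52): 1 row → D = Z71 ✓
(E=O64, H=B55): 2 rows → D = Z10, Z10 ✓
(E=O75, H=B52): 1 row → D = Z96 ✓
(E=O58, H=B55): 2 rows → D takes values {Z52, Z71} — violation
(E=O75, H=B55): 1 row → D = Z10 ✓
(E=O64, H=B97): 1 row → D = Z97 ✓
Two rows agree on EH but differ on D, so EH → D does not hold.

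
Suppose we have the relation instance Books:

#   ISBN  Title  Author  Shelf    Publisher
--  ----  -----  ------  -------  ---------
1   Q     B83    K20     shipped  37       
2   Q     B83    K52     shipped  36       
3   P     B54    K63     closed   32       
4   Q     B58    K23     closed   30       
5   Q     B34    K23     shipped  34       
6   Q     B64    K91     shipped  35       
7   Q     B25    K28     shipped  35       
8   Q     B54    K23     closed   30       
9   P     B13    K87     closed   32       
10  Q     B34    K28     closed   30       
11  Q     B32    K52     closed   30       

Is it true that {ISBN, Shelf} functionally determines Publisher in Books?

No

(ISBN=Q, Shelf=shipped): rows 1, 2, 5, 6, 7 → Publisher takes values {37, 36, 34, 35} — violation
(ISBN=P, Shelf=closed): rows 3, 9 → Publisher = 32, 32 ✓
(ISBN=Q, Shelf=closed): rows 4, 8, 10, 11 → Publisher = 30, 30, 30, 30 ✓
Two rows agree on {ISBN, Shelf} but differ on Publisher, so {ISBN, Shelf} -> Publisher does not hold.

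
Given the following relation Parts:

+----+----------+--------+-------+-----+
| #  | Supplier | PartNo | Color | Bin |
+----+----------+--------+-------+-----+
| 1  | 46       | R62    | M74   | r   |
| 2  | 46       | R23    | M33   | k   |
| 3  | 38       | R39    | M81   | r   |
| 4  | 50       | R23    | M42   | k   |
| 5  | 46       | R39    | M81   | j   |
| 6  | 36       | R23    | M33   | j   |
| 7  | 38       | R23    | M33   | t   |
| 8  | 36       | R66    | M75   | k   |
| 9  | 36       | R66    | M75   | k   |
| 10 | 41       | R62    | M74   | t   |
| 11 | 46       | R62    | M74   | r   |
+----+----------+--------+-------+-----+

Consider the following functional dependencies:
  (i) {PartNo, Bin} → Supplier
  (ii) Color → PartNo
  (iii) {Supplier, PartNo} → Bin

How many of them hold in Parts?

2

(i) {PartNo, Bin} → Supplier: (PartNo=R23, Bin=k): rows 2, 4 → Supplier takes values {46, 50} — violation — fails.
(ii) Color → PartNo: every LHS value maps to a single RHS value — holds.
(iii) {Supplier, PartNo} → Bin: every LHS value maps to a single RHS value — holds.
2 of the 3 dependencies hold.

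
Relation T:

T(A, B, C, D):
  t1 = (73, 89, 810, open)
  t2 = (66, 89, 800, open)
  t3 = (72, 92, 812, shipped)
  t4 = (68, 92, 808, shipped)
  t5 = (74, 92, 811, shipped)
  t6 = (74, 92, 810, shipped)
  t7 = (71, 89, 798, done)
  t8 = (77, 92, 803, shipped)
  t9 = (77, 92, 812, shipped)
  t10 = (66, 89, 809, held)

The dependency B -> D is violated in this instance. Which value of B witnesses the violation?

B=89: rows 1, 2, 7, 10 → D takes values {open, done, held} — violation
B=92: rows 3, 4, 5, 6, 8, 9 → D = shipped, shipped, shipped, shipped, shipped, shipped ✓
The only B value with inconsistent D is B=89.

89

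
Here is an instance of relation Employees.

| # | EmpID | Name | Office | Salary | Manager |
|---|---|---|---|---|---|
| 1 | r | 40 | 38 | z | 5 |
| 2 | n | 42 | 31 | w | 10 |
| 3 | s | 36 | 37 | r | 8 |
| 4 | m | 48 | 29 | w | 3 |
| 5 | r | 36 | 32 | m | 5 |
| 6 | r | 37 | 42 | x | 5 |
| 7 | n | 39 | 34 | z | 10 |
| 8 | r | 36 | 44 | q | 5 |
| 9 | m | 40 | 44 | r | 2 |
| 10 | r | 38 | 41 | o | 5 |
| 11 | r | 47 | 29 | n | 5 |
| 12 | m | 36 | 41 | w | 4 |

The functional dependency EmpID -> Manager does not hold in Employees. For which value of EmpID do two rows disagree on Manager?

EmpID=r: rows 1, 5, 6, 8, 10, 11 → Manager = 5, 5, 5, 5, 5, 5 ✓
EmpID=n: rows 2, 7 → Manager = 10, 10 ✓
EmpID=s: row 3 → Manager = 8 ✓
EmpID=m: rows 4, 9, 12 → Manager takes values {3, 2, 4} — violation
The only EmpID value with inconsistent Manager is EmpID=m.

m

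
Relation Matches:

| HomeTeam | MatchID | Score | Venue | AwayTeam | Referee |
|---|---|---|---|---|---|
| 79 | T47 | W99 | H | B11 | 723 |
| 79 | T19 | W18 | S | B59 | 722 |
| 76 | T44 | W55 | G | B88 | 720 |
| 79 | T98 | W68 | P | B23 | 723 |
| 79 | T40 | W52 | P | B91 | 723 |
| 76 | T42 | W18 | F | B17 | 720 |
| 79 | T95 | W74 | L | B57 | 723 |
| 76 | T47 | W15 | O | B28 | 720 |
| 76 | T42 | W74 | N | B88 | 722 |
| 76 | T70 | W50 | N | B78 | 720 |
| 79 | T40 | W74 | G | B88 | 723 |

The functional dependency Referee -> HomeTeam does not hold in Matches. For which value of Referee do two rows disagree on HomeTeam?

Referee=723: 5 rows → HomeTeam = 79, 79, 79, 79, 79 ✓
Referee=722: 2 rows → HomeTeam takes values {79, 76} — violation
Referee=720: 4 rows → HomeTeam = 76, 76, 76, 76 ✓
The only Referee value with inconsistent HomeTeam is Referee=722.

722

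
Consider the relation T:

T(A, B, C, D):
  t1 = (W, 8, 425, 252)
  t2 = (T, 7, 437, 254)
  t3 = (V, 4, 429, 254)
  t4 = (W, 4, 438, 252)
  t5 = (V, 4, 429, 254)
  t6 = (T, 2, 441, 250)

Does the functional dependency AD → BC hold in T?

(A=W, D=252): rows 1, 4 → {B,C} takes values {(8, 425), (4, 438)} — violation
(A=T, D=254): row 2 → {B,C} = (7, 437) ✓
(A=V, D=254): rows 3, 5 → {B,C} = (4, 429), (4, 429) ✓
(A=T, D=250): row 6 → {B,C} = (2, 441) ✓
Two rows agree on AD but differ on BC, so AD → BC does not hold.

No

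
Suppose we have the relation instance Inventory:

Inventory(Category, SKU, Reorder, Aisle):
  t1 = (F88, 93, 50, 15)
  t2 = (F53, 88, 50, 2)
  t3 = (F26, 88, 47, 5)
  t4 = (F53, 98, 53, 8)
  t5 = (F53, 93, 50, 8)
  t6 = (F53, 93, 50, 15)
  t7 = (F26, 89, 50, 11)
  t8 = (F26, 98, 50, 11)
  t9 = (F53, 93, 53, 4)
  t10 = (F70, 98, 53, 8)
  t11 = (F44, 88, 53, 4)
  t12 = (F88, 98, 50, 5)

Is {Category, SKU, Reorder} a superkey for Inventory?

No

Rows 5 and 6 have the same {Category, SKU, Reorder} value (Category=F53, SKU=93, Reorder=50) but are distinct tuples, so {Category, SKU, Reorder} does not determine every attribute — not a superkey.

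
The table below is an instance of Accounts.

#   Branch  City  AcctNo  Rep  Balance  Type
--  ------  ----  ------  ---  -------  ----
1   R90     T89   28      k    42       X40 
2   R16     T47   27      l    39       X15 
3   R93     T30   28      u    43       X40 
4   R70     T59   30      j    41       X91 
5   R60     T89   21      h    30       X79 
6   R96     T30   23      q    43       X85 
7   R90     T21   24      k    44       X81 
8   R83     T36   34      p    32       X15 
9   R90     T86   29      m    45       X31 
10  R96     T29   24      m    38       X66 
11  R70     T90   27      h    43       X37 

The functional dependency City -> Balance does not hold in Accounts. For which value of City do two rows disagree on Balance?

T89

City=T89: rows 1, 5 → Balance takes values {42, 30} — violation
City=T47: row 2 → Balance = 39 ✓
City=T30: rows 3, 6 → Balance = 43, 43 ✓
City=T59: row 4 → Balance = 41 ✓
City=T21: row 7 → Balance = 44 ✓
City=T36: row 8 → Balance = 32 ✓
City=T86: row 9 → Balance = 45 ✓
City=T29: row 10 → Balance = 38 ✓
City=T90: row 11 → Balance = 43 ✓
The only City value with inconsistent Balance is City=T89.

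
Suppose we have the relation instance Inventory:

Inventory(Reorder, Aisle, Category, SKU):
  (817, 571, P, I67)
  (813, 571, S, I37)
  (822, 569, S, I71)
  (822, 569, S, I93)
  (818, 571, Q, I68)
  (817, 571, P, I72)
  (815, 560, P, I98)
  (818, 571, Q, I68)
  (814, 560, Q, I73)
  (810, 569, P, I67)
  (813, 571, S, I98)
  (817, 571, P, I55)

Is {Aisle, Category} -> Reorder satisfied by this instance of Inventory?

Yes

(Aisle=571, Category=P): 3 rows → Reorder = 817, 817, 817 ✓
(Aisle=571, Category=S): 2 rows → Reorder = 813, 813 ✓
(Aisle=569, Category=S): 2 rows → Reorder = 822, 822 ✓
(Aisle=571, Category=Q): 2 rows → Reorder = 818, 818 ✓
(Aisle=560, Category=P): 1 row → Reorder = 815 ✓
(Aisle=560, Category=Q): 1 row → Reorder = 814 ✓
(Aisle=569, Category=P): 1 row → Reorder = 810 ✓
Every {Aisle, Category} value is associated with a single Reorder value, so {Aisle, Category} -> Reorder holds.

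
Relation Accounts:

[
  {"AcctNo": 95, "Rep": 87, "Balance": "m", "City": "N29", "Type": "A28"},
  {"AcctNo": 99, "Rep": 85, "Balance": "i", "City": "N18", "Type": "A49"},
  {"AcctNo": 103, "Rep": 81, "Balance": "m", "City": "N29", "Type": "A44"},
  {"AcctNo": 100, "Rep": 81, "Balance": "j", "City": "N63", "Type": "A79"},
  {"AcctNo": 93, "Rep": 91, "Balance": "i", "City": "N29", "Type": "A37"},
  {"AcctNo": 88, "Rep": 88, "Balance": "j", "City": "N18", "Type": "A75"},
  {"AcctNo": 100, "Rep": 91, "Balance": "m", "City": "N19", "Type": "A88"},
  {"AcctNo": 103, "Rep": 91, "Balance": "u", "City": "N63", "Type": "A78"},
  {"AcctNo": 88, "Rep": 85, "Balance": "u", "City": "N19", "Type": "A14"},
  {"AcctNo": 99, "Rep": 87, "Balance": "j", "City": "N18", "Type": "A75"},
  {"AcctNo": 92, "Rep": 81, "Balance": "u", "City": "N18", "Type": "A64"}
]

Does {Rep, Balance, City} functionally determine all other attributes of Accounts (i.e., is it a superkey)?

All 11 rows have distinct {Rep, Balance, City} values, so {Rep, Balance, City} → (all attributes) holds and {Rep, Balance, City} is a superkey.

Yes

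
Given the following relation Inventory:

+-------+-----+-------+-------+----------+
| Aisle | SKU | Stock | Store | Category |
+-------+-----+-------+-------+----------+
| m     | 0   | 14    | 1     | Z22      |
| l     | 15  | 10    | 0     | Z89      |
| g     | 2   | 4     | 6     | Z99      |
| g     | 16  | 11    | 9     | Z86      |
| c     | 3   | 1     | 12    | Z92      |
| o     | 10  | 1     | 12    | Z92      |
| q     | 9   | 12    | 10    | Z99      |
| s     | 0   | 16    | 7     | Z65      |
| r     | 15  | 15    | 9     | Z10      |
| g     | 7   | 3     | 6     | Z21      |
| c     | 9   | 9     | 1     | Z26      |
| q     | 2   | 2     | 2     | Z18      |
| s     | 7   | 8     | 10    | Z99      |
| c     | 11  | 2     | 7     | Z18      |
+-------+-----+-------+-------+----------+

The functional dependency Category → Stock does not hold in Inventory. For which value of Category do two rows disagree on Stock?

Z99

Category=Z22: 1 row → Stock = 14 ✓
Category=Z89: 1 row → Stock = 10 ✓
Category=Z99: 3 rows → Stock takes values {4, 12, 8} — violation
Category=Z86: 1 row → Stock = 11 ✓
Category=Z92: 2 rows → Stock = 1, 1 ✓
Category=Z65: 1 row → Stock = 16 ✓
Category=Z10: 1 row → Stock = 15 ✓
Category=Z21: 1 row → Stock = 3 ✓
Category=Z26: 1 row → Stock = 9 ✓
Category=Z18: 2 rows → Stock = 2, 2 ✓
The only Category value with inconsistent Stock is Category=Z99.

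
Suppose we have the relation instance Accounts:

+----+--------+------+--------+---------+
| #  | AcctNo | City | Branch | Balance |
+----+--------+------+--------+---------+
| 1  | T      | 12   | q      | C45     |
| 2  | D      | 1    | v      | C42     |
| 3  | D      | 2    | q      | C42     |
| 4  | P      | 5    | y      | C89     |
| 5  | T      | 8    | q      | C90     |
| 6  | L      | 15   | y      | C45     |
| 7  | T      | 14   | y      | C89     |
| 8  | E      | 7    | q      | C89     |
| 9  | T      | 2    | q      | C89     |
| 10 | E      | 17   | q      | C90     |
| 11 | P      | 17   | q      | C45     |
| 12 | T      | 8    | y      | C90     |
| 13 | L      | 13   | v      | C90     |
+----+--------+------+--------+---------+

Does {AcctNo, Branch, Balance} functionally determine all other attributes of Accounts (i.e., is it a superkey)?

All 13 rows have distinct {AcctNo, Branch, Balance} values, so {AcctNo, Branch, Balance} → (all attributes) holds and {AcctNo, Branch, Balance} is a superkey.

Yes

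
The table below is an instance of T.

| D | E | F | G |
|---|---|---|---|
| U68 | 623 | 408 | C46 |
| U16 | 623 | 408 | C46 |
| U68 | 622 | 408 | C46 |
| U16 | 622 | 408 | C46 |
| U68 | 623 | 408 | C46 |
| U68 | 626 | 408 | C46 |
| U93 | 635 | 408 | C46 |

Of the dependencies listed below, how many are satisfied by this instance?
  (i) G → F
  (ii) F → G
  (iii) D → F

(i) G → F: every LHS value maps to a single RHS value — holds.
(ii) F → G: every LHS value maps to a single RHS value — holds.
(iii) D → F: every LHS value maps to a single RHS value — holds.
3 of the 3 dependencies hold.

3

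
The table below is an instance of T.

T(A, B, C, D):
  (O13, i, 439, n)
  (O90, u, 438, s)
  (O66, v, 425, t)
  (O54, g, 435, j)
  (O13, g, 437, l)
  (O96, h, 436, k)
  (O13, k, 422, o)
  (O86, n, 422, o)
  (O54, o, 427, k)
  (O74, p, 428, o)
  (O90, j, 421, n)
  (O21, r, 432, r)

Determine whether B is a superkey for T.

No

Two distinct rows share B=g, so B does not determine every attribute — not a superkey.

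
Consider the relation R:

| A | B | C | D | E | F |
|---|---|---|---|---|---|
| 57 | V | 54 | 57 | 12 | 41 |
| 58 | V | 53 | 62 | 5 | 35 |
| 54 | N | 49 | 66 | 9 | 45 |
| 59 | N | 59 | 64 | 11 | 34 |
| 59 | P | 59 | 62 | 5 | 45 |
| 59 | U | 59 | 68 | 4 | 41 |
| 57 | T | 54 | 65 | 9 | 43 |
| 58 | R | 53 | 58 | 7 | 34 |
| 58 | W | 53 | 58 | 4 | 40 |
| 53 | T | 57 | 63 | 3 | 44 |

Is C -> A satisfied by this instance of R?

C=54: 2 rows → A = 57, 57 ✓
C=53: 3 rows → A = 58, 58, 58 ✓
C=49: 1 row → A = 54 ✓
C=59: 3 rows → A = 59, 59, 59 ✓
C=57: 1 row → A = 53 ✓
Every C value is associated with a single A value, so C -> A holds.

Yes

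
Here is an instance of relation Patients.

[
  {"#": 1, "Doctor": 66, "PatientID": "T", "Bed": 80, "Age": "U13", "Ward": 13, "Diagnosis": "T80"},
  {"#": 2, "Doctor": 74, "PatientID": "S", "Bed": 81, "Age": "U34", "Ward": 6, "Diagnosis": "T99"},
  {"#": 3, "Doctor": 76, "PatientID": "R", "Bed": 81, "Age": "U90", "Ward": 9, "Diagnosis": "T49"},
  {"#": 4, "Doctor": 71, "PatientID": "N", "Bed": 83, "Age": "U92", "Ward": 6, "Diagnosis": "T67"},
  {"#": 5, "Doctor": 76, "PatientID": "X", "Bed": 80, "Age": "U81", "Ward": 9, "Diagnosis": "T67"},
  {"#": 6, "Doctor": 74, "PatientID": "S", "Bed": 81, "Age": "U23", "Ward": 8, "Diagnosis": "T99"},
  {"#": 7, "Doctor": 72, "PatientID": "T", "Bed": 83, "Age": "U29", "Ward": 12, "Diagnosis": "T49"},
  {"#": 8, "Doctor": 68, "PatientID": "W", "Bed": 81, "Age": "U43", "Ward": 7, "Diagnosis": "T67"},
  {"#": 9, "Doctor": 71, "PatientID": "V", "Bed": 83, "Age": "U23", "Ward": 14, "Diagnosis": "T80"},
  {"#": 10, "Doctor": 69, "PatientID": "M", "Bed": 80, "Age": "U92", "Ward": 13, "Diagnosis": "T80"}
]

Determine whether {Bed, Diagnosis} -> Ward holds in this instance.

(Bed=80, Diagnosis=T80): rows 1, 10 → Ward = 13, 13 ✓
(Bed=81, Diagnosis=T99): rows 2, 6 → Ward takes values {6, 8} — violation
(Bed=81, Diagnosis=T49): row 3 → Ward = 9 ✓
(Bed=83, Diagnosis=T67): row 4 → Ward = 6 ✓
(Bed=80, Diagnosis=T67): row 5 → Ward = 9 ✓
(Bed=83, Diagnosis=T49): row 7 → Ward = 12 ✓
(Bed=81, Diagnosis=T67): row 8 → Ward = 7 ✓
(Bed=83, Diagnosis=T80): row 9 → Ward = 14 ✓
Two rows agree on {Bed, Diagnosis} but differ on Ward, so {Bed, Diagnosis} -> Ward does not hold.

No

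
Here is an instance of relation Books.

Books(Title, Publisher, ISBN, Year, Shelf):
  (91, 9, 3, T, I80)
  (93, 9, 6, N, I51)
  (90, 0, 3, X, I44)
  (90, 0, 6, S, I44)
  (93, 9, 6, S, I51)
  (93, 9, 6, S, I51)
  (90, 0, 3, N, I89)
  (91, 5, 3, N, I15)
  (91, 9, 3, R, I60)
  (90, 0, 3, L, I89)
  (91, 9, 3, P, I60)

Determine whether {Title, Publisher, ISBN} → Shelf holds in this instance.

(Title=91, Publisher=9, ISBN=3): 3 rows → Shelf takes values {I80, I60} — violation
(Title=93, Publisher=9, ISBN=6): 3 rows → Shelf = I51, I51, I51 ✓
(Title=90, Publisher=0, ISBN=3): 3 rows → Shelf takes values {I44, I89} — violation
(Title=90, Publisher=0, ISBN=6): 1 row → Shelf = I44 ✓
(Title=91, Publisher=5, ISBN=3): 1 row → Shelf = I15 ✓
Two rows agree on {Title, Publisher, ISBN} but differ on Shelf, so {Title, Publisher, ISBN} → Shelf does not hold.

No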